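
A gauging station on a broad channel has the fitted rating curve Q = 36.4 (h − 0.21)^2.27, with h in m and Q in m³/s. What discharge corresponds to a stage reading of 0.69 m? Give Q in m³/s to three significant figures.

6.88 m³/s

Q = 36.4 × (0.69 − 0.21)^2.27 = 36.4 × 0.48^2.27 = 6.879 m³/s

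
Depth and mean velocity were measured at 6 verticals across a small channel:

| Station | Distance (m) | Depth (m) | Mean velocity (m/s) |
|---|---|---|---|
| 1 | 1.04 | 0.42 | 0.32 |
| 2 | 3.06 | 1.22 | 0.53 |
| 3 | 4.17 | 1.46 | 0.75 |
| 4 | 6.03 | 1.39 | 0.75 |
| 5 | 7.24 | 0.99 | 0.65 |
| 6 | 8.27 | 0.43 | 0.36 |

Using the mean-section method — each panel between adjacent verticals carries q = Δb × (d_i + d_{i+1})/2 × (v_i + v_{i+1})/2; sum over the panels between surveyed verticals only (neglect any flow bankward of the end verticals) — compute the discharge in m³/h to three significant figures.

18100 m³/h

Panel 1-2: Δb = 2.02 m, d̄ = (0.42+1.22)/2 = 0.82, v̄ = (0.32+0.53)/2 = 0.425 → q = 2.02×0.82×0.425 = 0.7040 m³/s
Panel 2-3: Δb = 1.11 m, d̄ = (1.22+1.46)/2 = 1.34, v̄ = (0.53+0.75)/2 = 0.64 → q = 1.11×1.34×0.64 = 0.9519 m³/s
Panel 3-4: Δb = 1.86 m, d̄ = (1.46+1.39)/2 = 1.425, v̄ = (0.75+0.75)/2 = 0.75 → q = 1.86×1.425×0.75 = 1.988 m³/s
Panel 4-5: Δb = 1.21 m, d̄ = (1.39+0.99)/2 = 1.19, v̄ = (0.75+0.65)/2 = 0.7 → q = 1.21×1.19×0.7 = 1.008 m³/s
Panel 5-6: Δb = 1.03 m, d̄ = (0.99+0.43)/2 = 0.71, v̄ = (0.65+0.36)/2 = 0.505 → q = 1.03×0.71×0.505 = 0.3693 m³/s
Q = Σ q = 5.021 m³/s
= 5.021 × 3600 = 18080 m³/h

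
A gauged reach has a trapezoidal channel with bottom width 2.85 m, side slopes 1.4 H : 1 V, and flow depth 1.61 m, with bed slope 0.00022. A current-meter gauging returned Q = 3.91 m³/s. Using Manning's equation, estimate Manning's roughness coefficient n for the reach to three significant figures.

0.0307

A = (b + z·y)·y = (2.85 + 1.4×1.61)×1.61 = 8.217 m²
P = b + 2y√(1+z²) = 2.85 + 2×1.61×√(1+1.4²) = 8.390 m
R = A/P = 8.217/8.390 = 0.9794 m
n = (1/Q)·A·R^(2/3)·S^(1/2) = (1/3.91) × 8.217 × 0.9862 × 0.01483 = 0.03074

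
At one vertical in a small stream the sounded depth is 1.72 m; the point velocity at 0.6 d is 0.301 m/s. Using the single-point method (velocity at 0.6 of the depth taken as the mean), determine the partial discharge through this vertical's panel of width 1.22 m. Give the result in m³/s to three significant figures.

v̄ = v₀.₆ = 0.301 m/s
q = v̄ × d × w = 0.3010 × 1.72 × 1.22 = 0.6316 m³/s

0.632 m³/s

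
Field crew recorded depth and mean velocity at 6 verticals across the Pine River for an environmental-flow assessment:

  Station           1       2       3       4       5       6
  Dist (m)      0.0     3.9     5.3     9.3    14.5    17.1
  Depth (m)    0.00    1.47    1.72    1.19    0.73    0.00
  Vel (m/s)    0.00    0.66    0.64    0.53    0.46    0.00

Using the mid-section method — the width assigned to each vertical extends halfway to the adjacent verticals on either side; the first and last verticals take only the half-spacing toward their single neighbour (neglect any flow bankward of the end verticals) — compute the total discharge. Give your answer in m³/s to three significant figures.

9.75 m³/s

w_2 = (5.3 − 0.0)/2 = 2.65 m; q_2 = 0.66 × 1.47 × 2.65 = 2.571 m³/s
w_3 = (9.3 − 3.9)/2 = 2.7 m; q_3 = 0.64 × 1.72 × 2.7 = 2.972 m³/s
w_4 = (14.5 − 5.3)/2 = 4.6 m; q_4 = 0.53 × 1.19 × 4.6 = 2.901 m³/s
w_5 = (17.1 − 9.3)/2 = 3.9 m; q_5 = 0.46 × 0.73 × 3.9 = 1.310 m³/s
Stations 1, 6 contribute zero (depth or velocity is 0).
Q = Σ qᵢ = 9.754 m³/s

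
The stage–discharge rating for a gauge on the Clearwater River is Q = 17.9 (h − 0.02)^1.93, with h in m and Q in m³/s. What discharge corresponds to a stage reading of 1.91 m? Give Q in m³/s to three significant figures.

61.2 m³/s

Q = 17.9 × (1.91 − 0.02)^1.93 = 17.9 × 1.89^1.93 = 61.15 m³/s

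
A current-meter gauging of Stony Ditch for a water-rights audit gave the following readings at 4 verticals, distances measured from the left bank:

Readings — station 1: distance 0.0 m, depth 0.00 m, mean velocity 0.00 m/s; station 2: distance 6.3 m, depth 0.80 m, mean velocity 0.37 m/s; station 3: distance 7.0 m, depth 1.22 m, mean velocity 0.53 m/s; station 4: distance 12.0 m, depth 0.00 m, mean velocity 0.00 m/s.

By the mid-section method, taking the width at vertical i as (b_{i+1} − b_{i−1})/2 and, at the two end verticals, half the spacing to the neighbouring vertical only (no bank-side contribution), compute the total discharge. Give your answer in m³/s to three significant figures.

w_2 = (7.0 − 0.0)/2 = 3.5 m; q_2 = 0.37 × 0.80 × 3.5 = 1.036 m³/s
w_3 = (12.0 − 6.3)/2 = 2.85 m; q_3 = 0.53 × 1.22 × 2.85 = 1.843 m³/s
Stations 1, 4 contribute zero (depth or velocity is 0).
Q = Σ qᵢ = 2.879 m³/s

2.88 m³/s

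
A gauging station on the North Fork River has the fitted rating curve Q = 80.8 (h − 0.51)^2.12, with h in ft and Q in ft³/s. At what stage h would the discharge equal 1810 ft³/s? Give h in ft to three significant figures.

h − h₀ = (Q/C)^(1/b) = (1810/80.8)^(1/2.12) = 4.334 ft
h = 0.51 + 4.334 = 4.844 ft

4.84 ft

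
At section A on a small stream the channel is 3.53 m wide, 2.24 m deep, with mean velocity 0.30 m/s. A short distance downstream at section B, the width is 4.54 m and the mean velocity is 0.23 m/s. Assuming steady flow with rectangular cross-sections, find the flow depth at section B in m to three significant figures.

Q = A₁V₁ = (3.53×2.24) × 0.30 = 2.372 m³/s
d₂ = Q/(b₂ V₂) = 2.372/(4.54×0.23) = 2.272 m

2.27 m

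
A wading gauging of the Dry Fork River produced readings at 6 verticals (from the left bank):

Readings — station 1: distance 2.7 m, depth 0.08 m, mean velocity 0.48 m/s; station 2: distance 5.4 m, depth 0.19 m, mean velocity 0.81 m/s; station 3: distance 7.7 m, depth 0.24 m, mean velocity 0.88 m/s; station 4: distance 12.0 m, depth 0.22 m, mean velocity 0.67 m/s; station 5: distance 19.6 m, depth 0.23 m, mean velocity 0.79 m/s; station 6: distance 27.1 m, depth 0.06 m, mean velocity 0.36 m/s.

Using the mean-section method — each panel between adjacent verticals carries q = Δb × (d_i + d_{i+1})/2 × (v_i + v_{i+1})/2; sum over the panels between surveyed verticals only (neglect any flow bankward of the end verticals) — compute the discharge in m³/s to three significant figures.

Panel 1-2: Δb = 2.7 m, d̄ = (0.08+0.19)/2 = 0.135, v̄ = (0.48+0.81)/2 = 0.645 → q = 2.7×0.135×0.645 = 0.2351 m³/s
Panel 2-3: Δb = 2.3 m, d̄ = (0.19+0.24)/2 = 0.215, v̄ = (0.81+0.88)/2 = 0.845 → q = 2.3×0.215×0.845 = 0.4179 m³/s
Panel 3-4: Δb = 4.3 m, d̄ = (0.24+0.22)/2 = 0.23, v̄ = (0.88+0.67)/2 = 0.775 → q = 4.3×0.23×0.775 = 0.7665 m³/s
Panel 4-5: Δb = 7.6 m, d̄ = (0.22+0.23)/2 = 0.225, v̄ = (0.67+0.79)/2 = 0.73 → q = 7.6×0.225×0.73 = 1.248 m³/s
Panel 5-6: Δb = 7.5 m, d̄ = (0.23+0.06)/2 = 0.145, v̄ = (0.79+0.36)/2 = 0.575 → q = 7.5×0.145×0.575 = 0.6253 m³/s
Q = Σ q = 3.293 m³/s

3.29 m³/s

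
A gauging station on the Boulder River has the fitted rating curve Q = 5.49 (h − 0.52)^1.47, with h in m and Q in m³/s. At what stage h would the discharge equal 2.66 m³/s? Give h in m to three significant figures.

h − h₀ = (Q/C)^(1/b) = (2.66/5.49)^(1/1.47) = 0.6108 m
h = 0.52 + 0.6108 = 1.131 m

1.13 m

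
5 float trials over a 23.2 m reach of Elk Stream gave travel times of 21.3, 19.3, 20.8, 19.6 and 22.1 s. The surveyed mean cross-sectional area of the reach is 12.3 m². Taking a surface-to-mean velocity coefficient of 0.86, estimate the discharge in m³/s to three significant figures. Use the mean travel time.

t̄ = (21.3 + 19.3 + 20.8 + 19.6 + 22.1) / 5 = 20.62 s
v_surface = L / t̄ = 23.2 / 20.62 = 1.125 m/s
v_mean = 0.86 × 1.125 = 0.9676 m/s
Q = A × v_mean = 12.3 × 0.9676 = 11.90 m³/s

11.9 m³/s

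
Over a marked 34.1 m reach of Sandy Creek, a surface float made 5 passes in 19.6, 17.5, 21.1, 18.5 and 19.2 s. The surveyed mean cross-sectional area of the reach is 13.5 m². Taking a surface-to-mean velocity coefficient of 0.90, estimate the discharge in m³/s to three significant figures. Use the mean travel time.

21.6 m³/s

t̄ = (19.6 + 17.5 + 21.1 + 18.5 + 19.2) / 5 = 19.18 s
v_surface = L / t̄ = 34.1 / 19.18 = 1.778 m/s
v_mean = 0.90 × 1.778 = 1.600 m/s
Q = A × v_mean = 13.5 × 1.600 = 21.60 m³/s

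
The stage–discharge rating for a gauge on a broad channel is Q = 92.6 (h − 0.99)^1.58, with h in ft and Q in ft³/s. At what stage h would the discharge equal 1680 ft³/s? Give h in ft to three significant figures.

7.25 ft

h − h₀ = (Q/C)^(1/b) = (1680/92.6)^(1/1.58) = 6.261 ft
h = 0.99 + 6.261 = 7.251 ft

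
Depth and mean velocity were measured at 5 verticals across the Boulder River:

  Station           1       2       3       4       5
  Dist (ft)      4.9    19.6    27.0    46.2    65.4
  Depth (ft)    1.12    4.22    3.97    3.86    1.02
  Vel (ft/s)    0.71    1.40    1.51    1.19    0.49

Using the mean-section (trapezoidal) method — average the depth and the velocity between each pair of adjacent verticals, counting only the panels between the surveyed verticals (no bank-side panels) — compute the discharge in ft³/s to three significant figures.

226 ft³/s

Panel 1-2: Δb = 14.7 ft, d̄ = (1.12+4.22)/2 = 2.67, v̄ = (0.71+1.40)/2 = 1.055 → q = 14.7×2.67×1.055 = 41.41 ft³/s
Panel 2-3: Δb = 7.4 ft, d̄ = (4.22+3.97)/2 = 4.095, v̄ = (1.40+1.51)/2 = 1.455 → q = 7.4×4.095×1.455 = 44.09 ft³/s
Panel 3-4: Δb = 19.2 ft, d̄ = (3.97+3.86)/2 = 3.915, v̄ = (1.51+1.19)/2 = 1.35 → q = 19.2×3.915×1.35 = 101.5 ft³/s
Panel 4-5: Δb = 19.2 ft, d̄ = (3.86+1.02)/2 = 2.44, v̄ = (1.19+0.49)/2 = 0.84 → q = 19.2×2.44×0.84 = 39.35 ft³/s
Q = Σ q = 226.3 ft³/s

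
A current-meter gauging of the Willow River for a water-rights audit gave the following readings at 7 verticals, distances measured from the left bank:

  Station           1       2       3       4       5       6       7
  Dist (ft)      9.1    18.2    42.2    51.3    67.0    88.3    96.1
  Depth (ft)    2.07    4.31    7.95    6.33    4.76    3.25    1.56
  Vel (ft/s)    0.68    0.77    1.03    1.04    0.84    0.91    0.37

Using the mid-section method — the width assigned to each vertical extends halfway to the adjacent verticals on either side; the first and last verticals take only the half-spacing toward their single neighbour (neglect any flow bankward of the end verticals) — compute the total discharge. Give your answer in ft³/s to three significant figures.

398 ft³/s

w_1 = (18.2 − 9.1)/2 = 4.55 ft; q_1 = 0.68 × 2.07 × 4.55 = 6.405 ft³/s
w_2 = (42.2 − 9.1)/2 = 16.55 ft; q_2 = 0.77 × 4.31 × 16.55 = 54.92 ft³/s
w_3 = (51.3 − 18.2)/2 = 16.55 ft; q_3 = 1.03 × 7.95 × 16.55 = 135.5 ft³/s
w_4 = (67.0 − 42.2)/2 = 12.4 ft; q_4 = 1.04 × 6.33 × 12.4 = 81.63 ft³/s
w_5 = (88.3 − 51.3)/2 = 18.5 ft; q_5 = 0.84 × 4.76 × 18.5 = 73.97 ft³/s
w_6 = (96.1 − 67.0)/2 = 14.55 ft; q_6 = 0.91 × 3.25 × 14.55 = 43.03 ft³/s
w_7 = (96.1 − 88.3)/2 = 3.9 ft; q_7 = 0.37 × 1.56 × 3.9 = 2.251 ft³/s
Q = Σ qᵢ = 397.7 ft³/s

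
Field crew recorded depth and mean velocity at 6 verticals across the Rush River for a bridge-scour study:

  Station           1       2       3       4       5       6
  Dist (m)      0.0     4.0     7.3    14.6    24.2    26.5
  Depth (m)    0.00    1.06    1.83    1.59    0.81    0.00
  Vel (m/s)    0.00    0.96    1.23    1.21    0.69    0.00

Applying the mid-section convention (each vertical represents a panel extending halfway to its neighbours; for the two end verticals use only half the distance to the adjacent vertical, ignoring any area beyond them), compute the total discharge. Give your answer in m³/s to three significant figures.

w_2 = (7.3 − 0.0)/2 = 3.65 m; q_2 = 0.96 × 1.06 × 3.65 = 3.714 m³/s
w_3 = (14.6 − 4.0)/2 = 5.3 m; q_3 = 1.23 × 1.83 × 5.3 = 11.93 m³/s
w_4 = (24.2 − 7.3)/2 = 8.45 m; q_4 = 1.21 × 1.59 × 8.45 = 16.26 m³/s
w_5 = (26.5 − 14.6)/2 = 5.95 m; q_5 = 0.69 × 0.81 × 5.95 = 3.325 m³/s
Stations 1, 6 contribute zero (depth or velocity is 0).
Q = Σ qᵢ = 35.23 m³/s

35.2 m³/s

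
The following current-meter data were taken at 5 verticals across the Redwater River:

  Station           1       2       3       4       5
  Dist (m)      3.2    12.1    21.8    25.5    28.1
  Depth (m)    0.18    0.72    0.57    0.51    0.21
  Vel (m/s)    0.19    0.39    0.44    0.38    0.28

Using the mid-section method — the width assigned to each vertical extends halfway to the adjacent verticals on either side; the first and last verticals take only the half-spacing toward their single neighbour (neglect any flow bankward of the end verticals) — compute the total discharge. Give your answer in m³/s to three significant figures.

5.13 m³/s

w_1 = (12.1 − 3.2)/2 = 4.45 m; q_1 = 0.19 × 0.18 × 4.45 = 0.1522 m³/s
w_2 = (21.8 − 3.2)/2 = 9.3 m; q_2 = 0.39 × 0.72 × 9.3 = 2.611 m³/s
w_3 = (25.5 − 12.1)/2 = 6.7 m; q_3 = 0.44 × 0.57 × 6.7 = 1.680 m³/s
w_4 = (28.1 − 21.8)/2 = 3.15 m; q_4 = 0.38 × 0.51 × 3.15 = 0.6105 m³/s
w_5 = (28.1 − 25.5)/2 = 1.3 m; q_5 = 0.28 × 0.21 × 1.3 = 0.07644 m³/s
Q = Σ qᵢ = 5.131 m³/s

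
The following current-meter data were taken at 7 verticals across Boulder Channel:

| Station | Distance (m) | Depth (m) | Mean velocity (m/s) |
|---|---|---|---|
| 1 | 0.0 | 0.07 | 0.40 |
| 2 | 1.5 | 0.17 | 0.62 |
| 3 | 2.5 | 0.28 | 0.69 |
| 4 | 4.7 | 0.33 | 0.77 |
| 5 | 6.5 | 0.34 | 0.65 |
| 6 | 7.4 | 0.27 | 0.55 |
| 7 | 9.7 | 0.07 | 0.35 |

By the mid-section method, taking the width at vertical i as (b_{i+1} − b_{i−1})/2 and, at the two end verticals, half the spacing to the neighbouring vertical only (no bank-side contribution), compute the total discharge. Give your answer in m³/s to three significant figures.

1.53 m³/s

w_1 = (1.5 − 0.0)/2 = 0.75 m; q_1 = 0.40 × 0.07 × 0.75 = 0.02100 m³/s
w_2 = (2.5 − 0.0)/2 = 1.25 m; q_2 = 0.62 × 0.17 × 1.25 = 0.1318 m³/s
w_3 = (4.7 − 1.5)/2 = 1.6 m; q_3 = 0.69 × 0.28 × 1.6 = 0.3091 m³/s
w_4 = (6.5 − 2.5)/2 = 2 m; q_4 = 0.77 × 0.33 × 2 = 0.5082 m³/s
w_5 = (7.4 − 4.7)/2 = 1.35 m; q_5 = 0.65 × 0.34 × 1.35 = 0.2984 m³/s
w_6 = (9.7 − 6.5)/2 = 1.6 m; q_6 = 0.55 × 0.27 × 1.6 = 0.2376 m³/s
w_7 = (9.7 − 7.4)/2 = 1.15 m; q_7 = 0.35 × 0.07 × 1.15 = 0.02818 m³/s
Q = Σ qᵢ = 1.534 m³/s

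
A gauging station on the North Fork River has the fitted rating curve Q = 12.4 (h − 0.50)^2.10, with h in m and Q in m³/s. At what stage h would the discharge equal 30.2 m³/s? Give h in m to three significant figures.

2.03 m

h − h₀ = (Q/C)^(1/b) = (30.2/12.4)^(1/2.10) = 1.528 m
h = 0.50 + 1.528 = 2.028 m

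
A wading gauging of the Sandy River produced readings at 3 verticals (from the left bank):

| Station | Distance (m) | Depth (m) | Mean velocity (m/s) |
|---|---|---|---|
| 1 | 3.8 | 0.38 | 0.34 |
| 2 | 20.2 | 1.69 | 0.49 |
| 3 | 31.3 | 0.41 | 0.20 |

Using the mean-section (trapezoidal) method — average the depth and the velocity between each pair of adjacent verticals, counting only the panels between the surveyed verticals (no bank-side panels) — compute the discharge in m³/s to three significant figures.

11.1 m³/s

Panel 1-2: Δb = 16.4 m, d̄ = (0.38+1.69)/2 = 1.035, v̄ = (0.34+0.49)/2 = 0.415 → q = 16.4×1.035×0.415 = 7.044 m³/s
Panel 2-3: Δb = 11.1 m, d̄ = (1.69+0.41)/2 = 1.05, v̄ = (0.49+0.20)/2 = 0.345 → q = 11.1×1.05×0.345 = 4.021 m³/s
Q = Σ q = 11.07 m³/s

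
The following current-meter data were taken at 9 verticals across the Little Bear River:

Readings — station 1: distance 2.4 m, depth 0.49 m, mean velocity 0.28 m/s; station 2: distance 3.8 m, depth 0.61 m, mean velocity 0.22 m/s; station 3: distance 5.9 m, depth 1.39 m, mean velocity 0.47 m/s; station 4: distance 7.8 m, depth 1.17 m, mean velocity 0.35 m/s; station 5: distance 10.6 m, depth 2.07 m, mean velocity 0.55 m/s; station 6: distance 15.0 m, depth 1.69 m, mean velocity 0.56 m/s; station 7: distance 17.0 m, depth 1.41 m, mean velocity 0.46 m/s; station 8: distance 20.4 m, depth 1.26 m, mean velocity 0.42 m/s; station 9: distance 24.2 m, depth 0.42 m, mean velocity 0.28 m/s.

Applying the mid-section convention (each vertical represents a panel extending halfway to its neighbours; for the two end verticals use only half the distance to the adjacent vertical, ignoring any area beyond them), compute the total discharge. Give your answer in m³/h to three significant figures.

w_1 = (3.8 − 2.4)/2 = 0.7 m; q_1 = 0.28 × 0.49 × 0.7 = 0.09604 m³/s
w_2 = (5.9 − 2.4)/2 = 1.75 m; q_2 = 0.22 × 0.61 × 1.75 = 0.2349 m³/s
w_3 = (7.8 − 3.8)/2 = 2 m; q_3 = 0.47 × 1.39 × 2 = 1.307 m³/s
w_4 = (10.6 − 5.9)/2 = 2.35 m; q_4 = 0.35 × 1.17 × 2.35 = 0.9623 m³/s
w_5 = (15.0 − 7.8)/2 = 3.6 m; q_5 = 0.55 × 2.07 × 3.6 = 4.099 m³/s
w_6 = (17.0 − 10.6)/2 = 3.2 m; q_6 = 0.56 × 1.69 × 3.2 = 3.028 m³/s
w_7 = (20.4 − 15.0)/2 = 2.7 m; q_7 = 0.46 × 1.41 × 2.7 = 1.751 m³/s
w_8 = (24.2 − 17.0)/2 = 3.6 m; q_8 = 0.42 × 1.26 × 3.6 = 1.905 m³/s
w_9 = (24.2 − 20.4)/2 = 1.9 m; q_9 = 0.28 × 0.42 × 1.9 = 0.2234 m³/s
Q = Σ qᵢ = 13.61 m³/s
= 13.61 × 3600 = 48980 m³/h

49000 m³/h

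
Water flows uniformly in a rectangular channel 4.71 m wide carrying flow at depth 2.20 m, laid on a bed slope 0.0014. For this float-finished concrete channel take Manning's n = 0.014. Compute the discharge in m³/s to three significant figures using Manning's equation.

A = b·y = 4.71 × 2.20 = 10.36 m²
P = b + 2y = 4.71 + 2×2.20 = 9.110 m
R = A/P = 10.36/9.110 = 1.137 m
Q = (1/n)·A·R^(2/3)·S^(1/2) = (1/0.014) × 10.36 × 1.137^(2/3) × 0.0014^(1/2) = 30.18 m³/s

30.2 m³/s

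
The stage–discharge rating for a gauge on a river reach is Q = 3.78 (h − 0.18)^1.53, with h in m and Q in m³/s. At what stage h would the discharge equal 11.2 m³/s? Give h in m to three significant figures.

2.21 m

h − h₀ = (Q/C)^(1/b) = (11.2/3.78)^(1/1.53) = 2.034 m
h = 0.18 + 2.034 = 2.214 m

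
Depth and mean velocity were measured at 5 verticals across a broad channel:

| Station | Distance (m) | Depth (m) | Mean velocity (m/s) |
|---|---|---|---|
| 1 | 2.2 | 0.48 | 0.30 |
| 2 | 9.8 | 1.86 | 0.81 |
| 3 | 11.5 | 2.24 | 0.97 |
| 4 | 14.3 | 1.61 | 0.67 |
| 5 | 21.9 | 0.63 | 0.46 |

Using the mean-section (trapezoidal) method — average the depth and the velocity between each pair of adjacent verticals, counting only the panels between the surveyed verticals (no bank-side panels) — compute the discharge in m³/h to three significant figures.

Panel 1-2: Δb = 7.6 m, d̄ = (0.48+1.86)/2 = 1.17, v̄ = (0.30+0.81)/2 = 0.555 → q = 7.6×1.17×0.555 = 4.935 m³/s
Panel 2-3: Δb = 1.7 m, d̄ = (1.86+2.24)/2 = 2.05, v̄ = (0.81+0.97)/2 = 0.89 → q = 1.7×2.05×0.89 = 3.102 m³/s
Panel 3-4: Δb = 2.8 m, d̄ = (2.24+1.61)/2 = 1.925, v̄ = (0.97+0.67)/2 = 0.82 → q = 2.8×1.925×0.82 = 4.420 m³/s
Panel 4-5: Δb = 7.6 m, d̄ = (1.61+0.63)/2 = 1.12, v̄ = (0.67+0.46)/2 = 0.565 → q = 7.6×1.12×0.565 = 4.809 m³/s
Q = Σ q = 17.27 m³/s
= 17.27 × 3600 = 62160 m³/h

62200 m³/h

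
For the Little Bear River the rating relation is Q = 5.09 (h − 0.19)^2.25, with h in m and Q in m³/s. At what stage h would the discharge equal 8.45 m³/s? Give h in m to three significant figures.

1.44 m

h − h₀ = (Q/C)^(1/b) = (8.45/5.09)^(1/2.25) = 1.253 m
h = 0.19 + 1.253 = 1.443 m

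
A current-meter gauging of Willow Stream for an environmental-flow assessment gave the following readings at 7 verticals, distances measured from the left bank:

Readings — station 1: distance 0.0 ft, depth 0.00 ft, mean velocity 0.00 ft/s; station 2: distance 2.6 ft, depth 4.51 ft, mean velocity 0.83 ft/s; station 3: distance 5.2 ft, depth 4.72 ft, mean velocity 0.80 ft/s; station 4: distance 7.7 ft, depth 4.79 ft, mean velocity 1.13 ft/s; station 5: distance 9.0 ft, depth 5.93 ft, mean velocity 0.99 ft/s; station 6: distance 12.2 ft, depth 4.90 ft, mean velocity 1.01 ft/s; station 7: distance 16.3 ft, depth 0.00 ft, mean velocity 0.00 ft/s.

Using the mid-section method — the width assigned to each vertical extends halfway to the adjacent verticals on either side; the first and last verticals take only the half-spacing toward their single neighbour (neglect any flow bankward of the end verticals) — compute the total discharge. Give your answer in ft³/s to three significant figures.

60.9 ft³/s

w_2 = (5.2 − 0.0)/2 = 2.6 ft; q_2 = 0.83 × 4.51 × 2.6 = 9.733 ft³/s
w_3 = (7.7 − 2.6)/2 = 2.55 ft; q_3 = 0.80 × 4.72 × 2.55 = 9.629 ft³/s
w_4 = (9.0 − 5.2)/2 = 1.9 ft; q_4 = 1.13 × 4.79 × 1.9 = 10.28 ft³/s
w_5 = (12.2 − 7.7)/2 = 2.25 ft; q_5 = 0.99 × 5.93 × 2.25 = 13.21 ft³/s
w_6 = (16.3 − 9.0)/2 = 3.65 ft; q_6 = 1.01 × 4.90 × 3.65 = 18.06 ft³/s
Stations 1, 7 contribute zero (depth or velocity is 0).
Q = Σ qᵢ = 60.92 ft³/s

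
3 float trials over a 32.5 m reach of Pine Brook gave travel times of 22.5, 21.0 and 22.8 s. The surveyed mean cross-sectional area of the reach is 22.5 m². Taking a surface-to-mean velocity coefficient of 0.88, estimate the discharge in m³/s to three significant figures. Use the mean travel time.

t̄ = (22.5 + 21.0 + 22.8) / 3 = 22.1 s
v_surface = L / t̄ = 32.5 / 22.1 = 1.471 m/s
v_mean = 0.88 × 1.471 = 1.294 m/s
Q = A × v_mean = 22.5 × 1.294 = 29.12 m³/s

29.1 m³/s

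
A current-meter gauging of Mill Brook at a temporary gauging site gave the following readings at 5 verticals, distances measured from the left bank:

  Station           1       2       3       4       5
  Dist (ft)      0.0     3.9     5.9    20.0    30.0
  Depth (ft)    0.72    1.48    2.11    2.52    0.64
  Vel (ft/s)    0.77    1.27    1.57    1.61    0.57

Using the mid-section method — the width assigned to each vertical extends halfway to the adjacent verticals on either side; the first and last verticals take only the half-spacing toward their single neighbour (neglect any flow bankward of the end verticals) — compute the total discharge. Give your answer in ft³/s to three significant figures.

84.0 ft³/s

w_1 = (3.9 − 0.0)/2 = 1.95 ft; q_1 = 0.77 × 0.72 × 1.95 = 1.081 ft³/s
w_2 = (5.9 − 0.0)/2 = 2.95 ft; q_2 = 1.27 × 1.48 × 2.95 = 5.545 ft³/s
w_3 = (20.0 − 3.9)/2 = 8.05 ft; q_3 = 1.57 × 2.11 × 8.05 = 26.67 ft³/s
w_4 = (30.0 − 5.9)/2 = 12.05 ft; q_4 = 1.61 × 2.52 × 12.05 = 48.89 ft³/s
w_5 = (30.0 − 20.0)/2 = 5 ft; q_5 = 0.57 × 0.64 × 5 = 1.824 ft³/s
Q = Σ qᵢ = 84.01 ft³/s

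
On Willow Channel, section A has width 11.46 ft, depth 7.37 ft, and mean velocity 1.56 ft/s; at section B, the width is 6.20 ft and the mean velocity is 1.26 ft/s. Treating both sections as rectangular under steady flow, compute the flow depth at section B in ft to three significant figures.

16.9 ft

Q = A₁V₁ = (11.46×7.37) × 1.56 = 131.8 ft³/s
d₂ = Q/(b₂ V₂) = 131.8/(6.20×1.26) = 16.87 ft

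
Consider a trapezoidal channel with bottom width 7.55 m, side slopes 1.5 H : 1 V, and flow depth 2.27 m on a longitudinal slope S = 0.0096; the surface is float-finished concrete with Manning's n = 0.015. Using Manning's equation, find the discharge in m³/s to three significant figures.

220 m³/s

A = (b + z·y)·y = (7.55 + 1.5×2.27)×2.27 = 24.87 m²
P = b + 2y√(1+z²) = 7.55 + 2×2.27×√(1+1.5²) = 15.73 m
R = A/P = 24.87/15.73 = 1.580 m
Q = (1/n)·A·R^(2/3)·S^(1/2) = (1/0.015) × 24.87 × 1.580^(2/3) × 0.0096^(1/2) = 220.4 m³/s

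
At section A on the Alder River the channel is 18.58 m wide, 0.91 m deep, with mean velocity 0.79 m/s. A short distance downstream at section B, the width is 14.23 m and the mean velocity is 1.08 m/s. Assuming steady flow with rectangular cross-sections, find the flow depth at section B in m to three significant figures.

0.869 m

Q = A₁V₁ = (18.58×0.91) × 0.79 = 13.36 m³/s
d₂ = Q/(b₂ V₂) = 13.36/(14.23×1.08) = 0.8691 m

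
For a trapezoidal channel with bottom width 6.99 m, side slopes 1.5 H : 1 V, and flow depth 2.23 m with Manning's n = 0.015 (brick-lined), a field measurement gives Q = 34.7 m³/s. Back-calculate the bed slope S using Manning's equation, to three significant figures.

A = (b + z·y)·y = (6.99 + 1.5×2.23)×2.23 = 23.05 m²
P = b + 2y√(1+z²) = 6.99 + 2×2.23×√(1+1.5²) = 15.03 m
R = A/P = 23.05/15.03 = 1.533 m
S = (Q·n / (1·A·R^(2/3)))² = (34.7×0.015 / (1×23.05×1.330))² = 0.0002885

0.000288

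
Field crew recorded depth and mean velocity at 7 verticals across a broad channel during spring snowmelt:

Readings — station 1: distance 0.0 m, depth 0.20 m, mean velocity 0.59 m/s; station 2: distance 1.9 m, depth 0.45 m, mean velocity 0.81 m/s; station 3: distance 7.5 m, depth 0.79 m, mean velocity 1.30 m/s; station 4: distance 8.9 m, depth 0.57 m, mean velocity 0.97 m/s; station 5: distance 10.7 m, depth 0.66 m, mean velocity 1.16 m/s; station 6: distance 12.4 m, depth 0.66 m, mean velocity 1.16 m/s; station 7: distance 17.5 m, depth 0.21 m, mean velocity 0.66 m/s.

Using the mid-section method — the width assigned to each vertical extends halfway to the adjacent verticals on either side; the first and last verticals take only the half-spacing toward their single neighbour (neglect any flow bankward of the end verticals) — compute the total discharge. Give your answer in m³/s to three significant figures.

10.3 m³/s

w_1 = (1.9 − 0.0)/2 = 0.95 m; q_1 = 0.59 × 0.20 × 0.95 = 0.1121 m³/s
w_2 = (7.5 − 0.0)/2 = 3.75 m; q_2 = 0.81 × 0.45 × 3.75 = 1.367 m³/s
w_3 = (8.9 − 1.9)/2 = 3.5 m; q_3 = 1.30 × 0.79 × 3.5 = 3.595 m³/s
w_4 = (10.7 − 7.5)/2 = 1.6 m; q_4 = 0.97 × 0.57 × 1.6 = 0.8846 m³/s
w_5 = (12.4 − 8.9)/2 = 1.75 m; q_5 = 1.16 × 0.66 × 1.75 = 1.340 m³/s
w_6 = (17.5 − 10.7)/2 = 3.4 m; q_6 = 1.16 × 0.66 × 3.4 = 2.603 m³/s
w_7 = (17.5 − 12.4)/2 = 2.55 m; q_7 = 0.66 × 0.21 × 2.55 = 0.3534 m³/s
Q = Σ qᵢ = 10.25 m³/s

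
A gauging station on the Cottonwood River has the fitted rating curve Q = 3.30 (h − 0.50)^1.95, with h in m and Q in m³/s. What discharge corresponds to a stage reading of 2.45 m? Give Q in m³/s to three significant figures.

Q = 3.30 × (2.45 − 0.50)^1.95 = 3.30 × 1.95^1.95 = 12.14 m³/s

12.1 m³/s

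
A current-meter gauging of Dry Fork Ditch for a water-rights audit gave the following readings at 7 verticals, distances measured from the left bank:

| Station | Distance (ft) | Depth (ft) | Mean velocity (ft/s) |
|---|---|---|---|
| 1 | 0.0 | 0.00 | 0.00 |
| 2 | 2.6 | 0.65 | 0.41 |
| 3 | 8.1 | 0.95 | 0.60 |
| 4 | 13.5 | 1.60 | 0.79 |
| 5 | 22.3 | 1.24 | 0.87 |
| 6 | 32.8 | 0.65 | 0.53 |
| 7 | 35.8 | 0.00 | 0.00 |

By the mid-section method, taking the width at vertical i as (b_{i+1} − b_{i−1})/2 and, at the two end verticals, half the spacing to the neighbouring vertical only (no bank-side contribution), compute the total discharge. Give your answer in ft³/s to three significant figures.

w_2 = (8.1 − 0.0)/2 = 4.05 ft; q_2 = 0.41 × 0.65 × 4.05 = 1.079 ft³/s
w_3 = (13.5 − 2.6)/2 = 5.45 ft; q_3 = 0.60 × 0.95 × 5.45 = 3.107 ft³/s
w_4 = (22.3 − 8.1)/2 = 7.1 ft; q_4 = 0.79 × 1.60 × 7.1 = 8.974 ft³/s
w_5 = (32.8 − 13.5)/2 = 9.65 ft; q_5 = 0.87 × 1.24 × 9.65 = 10.41 ft³/s
w_6 = (35.8 − 22.3)/2 = 6.75 ft; q_6 = 0.53 × 0.65 × 6.75 = 2.325 ft³/s
Stations 1, 7 contribute zero (depth or velocity is 0).
Q = Σ qᵢ = 25.90 ft³/s

25.9 ft³/s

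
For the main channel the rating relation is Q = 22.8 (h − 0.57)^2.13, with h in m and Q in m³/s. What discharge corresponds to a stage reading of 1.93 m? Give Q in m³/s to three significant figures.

Q = 22.8 × (1.93 − 0.57)^2.13 = 22.8 × 1.36^2.13 = 43.89 m³/s

43.9 m³/s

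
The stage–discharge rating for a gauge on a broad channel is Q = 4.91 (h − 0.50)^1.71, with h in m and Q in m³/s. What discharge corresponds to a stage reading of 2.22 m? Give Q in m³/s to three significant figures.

12.4 m³/s

Q = 4.91 × (2.22 − 0.50)^1.71 = 4.91 × 1.72^1.71 = 12.41 m³/s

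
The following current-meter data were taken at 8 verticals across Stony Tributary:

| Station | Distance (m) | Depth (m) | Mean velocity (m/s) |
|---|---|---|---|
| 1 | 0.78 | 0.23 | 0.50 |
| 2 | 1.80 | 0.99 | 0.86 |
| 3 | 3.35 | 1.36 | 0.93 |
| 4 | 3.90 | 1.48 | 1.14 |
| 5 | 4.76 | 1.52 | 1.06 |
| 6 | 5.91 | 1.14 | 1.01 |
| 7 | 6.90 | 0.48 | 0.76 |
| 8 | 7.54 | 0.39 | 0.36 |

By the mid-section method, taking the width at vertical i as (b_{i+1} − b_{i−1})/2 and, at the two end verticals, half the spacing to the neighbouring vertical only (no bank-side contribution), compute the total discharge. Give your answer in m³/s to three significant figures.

w_1 = (1.80 − 0.78)/2 = 0.51 m; q_1 = 0.50 × 0.23 × 0.51 = 0.05865 m³/s
w_2 = (3.35 − 0.78)/2 = 1.285 m; q_2 = 0.86 × 0.99 × 1.285 = 1.094 m³/s
w_3 = (3.90 − 1.80)/2 = 1.05 m; q_3 = 0.93 × 1.36 × 1.05 = 1.328 m³/s
w_4 = (4.76 − 3.35)/2 = 0.705 m; q_4 = 1.14 × 1.48 × 0.705 = 1.189 m³/s
w_5 = (5.91 − 3.90)/2 = 1.005 m; q_5 = 1.06 × 1.52 × 1.005 = 1.619 m³/s
w_6 = (6.90 − 4.76)/2 = 1.07 m; q_6 = 1.01 × 1.14 × 1.07 = 1.232 m³/s
w_7 = (7.54 − 5.91)/2 = 0.815 m; q_7 = 0.76 × 0.48 × 0.815 = 0.2973 m³/s
w_8 = (7.54 − 6.90)/2 = 0.32 m; q_8 = 0.36 × 0.39 × 0.32 = 0.04493 m³/s
Q = Σ qᵢ = 6.864 m³/s

6.86 m³/s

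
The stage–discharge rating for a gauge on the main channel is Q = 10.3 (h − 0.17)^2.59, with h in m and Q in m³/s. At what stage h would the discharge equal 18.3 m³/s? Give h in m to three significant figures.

1.42 m

h − h₀ = (Q/C)^(1/b) = (18.3/10.3)^(1/2.59) = 1.248 m
h = 0.17 + 1.248 = 1.418 m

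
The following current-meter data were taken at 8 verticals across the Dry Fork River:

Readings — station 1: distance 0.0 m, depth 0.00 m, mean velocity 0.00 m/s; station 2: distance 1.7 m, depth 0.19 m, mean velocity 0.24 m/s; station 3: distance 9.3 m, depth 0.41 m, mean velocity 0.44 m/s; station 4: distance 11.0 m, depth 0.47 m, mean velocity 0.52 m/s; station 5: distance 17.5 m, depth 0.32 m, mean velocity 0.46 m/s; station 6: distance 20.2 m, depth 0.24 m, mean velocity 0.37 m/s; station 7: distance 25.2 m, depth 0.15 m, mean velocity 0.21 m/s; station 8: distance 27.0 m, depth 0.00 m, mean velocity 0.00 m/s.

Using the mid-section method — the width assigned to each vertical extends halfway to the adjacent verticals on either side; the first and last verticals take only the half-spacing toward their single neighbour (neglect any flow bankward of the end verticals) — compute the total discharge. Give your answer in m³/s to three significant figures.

w_2 = (9.3 − 0.0)/2 = 4.65 m; q_2 = 0.24 × 0.19 × 4.65 = 0.2120 m³/s
w_3 = (11.0 − 1.7)/2 = 4.65 m; q_3 = 0.44 × 0.41 × 4.65 = 0.8389 m³/s
w_4 = (17.5 − 9.3)/2 = 4.1 m; q_4 = 0.52 × 0.47 × 4.1 = 1.002 m³/s
w_5 = (20.2 − 11.0)/2 = 4.6 m; q_5 = 0.46 × 0.32 × 4.6 = 0.6771 m³/s
w_6 = (25.2 − 17.5)/2 = 3.85 m; q_6 = 0.37 × 0.24 × 3.85 = 0.3419 m³/s
w_7 = (27.0 − 20.2)/2 = 3.4 m; q_7 = 0.21 × 0.15 × 3.4 = 0.1071 m³/s
Stations 1, 8 contribute zero (depth or velocity is 0).
Q = Σ qᵢ = 3.179 m³/s

3.18 m³/s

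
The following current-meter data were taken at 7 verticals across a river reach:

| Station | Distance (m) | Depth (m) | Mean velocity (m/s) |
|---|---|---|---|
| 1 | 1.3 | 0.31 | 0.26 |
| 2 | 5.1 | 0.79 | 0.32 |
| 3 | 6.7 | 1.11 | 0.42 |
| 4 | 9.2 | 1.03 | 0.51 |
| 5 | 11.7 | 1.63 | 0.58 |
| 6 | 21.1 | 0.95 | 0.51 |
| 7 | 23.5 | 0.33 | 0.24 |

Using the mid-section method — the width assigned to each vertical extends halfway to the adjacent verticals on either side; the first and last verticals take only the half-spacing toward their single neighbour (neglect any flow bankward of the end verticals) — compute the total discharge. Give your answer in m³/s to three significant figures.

w_1 = (5.1 − 1.3)/2 = 1.9 m; q_1 = 0.26 × 0.31 × 1.9 = 0.1531 m³/s
w_2 = (6.7 − 1.3)/2 = 2.7 m; q_2 = 0.32 × 0.79 × 2.7 = 0.6826 m³/s
w_3 = (9.2 − 5.1)/2 = 2.05 m; q_3 = 0.42 × 1.11 × 2.05 = 0.9557 m³/s
w_4 = (11.7 − 6.7)/2 = 2.5 m; q_4 = 0.51 × 1.03 × 2.5 = 1.313 m³/s
w_5 = (21.1 − 9.2)/2 = 5.95 m; q_5 = 0.58 × 1.63 × 5.95 = 5.625 m³/s
w_6 = (23.5 − 11.7)/2 = 5.9 m; q_6 = 0.51 × 0.95 × 5.9 = 2.859 m³/s
w_7 = (23.5 − 21.1)/2 = 1.2 m; q_7 = 0.24 × 0.33 × 1.2 = 0.09504 m³/s
Q = Σ qᵢ = 11.68 m³/s

11.7 m³/s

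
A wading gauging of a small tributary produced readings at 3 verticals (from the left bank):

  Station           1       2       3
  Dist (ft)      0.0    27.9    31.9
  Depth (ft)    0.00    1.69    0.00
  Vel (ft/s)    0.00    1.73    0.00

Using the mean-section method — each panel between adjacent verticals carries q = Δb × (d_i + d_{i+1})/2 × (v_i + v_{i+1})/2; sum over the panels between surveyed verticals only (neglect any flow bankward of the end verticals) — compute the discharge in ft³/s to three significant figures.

Panel 1-2: Δb = 27.9 ft, d̄ = (0.00+1.69)/2 = 0.845, v̄ = (0.00+1.73)/2 = 0.865 → q = 27.9×0.845×0.865 = 20.39 ft³/s
Panel 2-3: Δb = 4 ft, d̄ = (1.69+0.00)/2 = 0.845, v̄ = (1.73+0.00)/2 = 0.865 → q = 4×0.845×0.865 = 2.924 ft³/s
Q = Σ q = 23.32 ft³/s

23.3 ft³/s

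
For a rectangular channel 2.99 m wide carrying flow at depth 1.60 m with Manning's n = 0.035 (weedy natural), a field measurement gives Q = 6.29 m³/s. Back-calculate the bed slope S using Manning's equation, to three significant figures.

A = b·y = 2.99 × 1.60 = 4.784 m²
P = b + 2y = 2.99 + 2×1.60 = 6.190 m
R = A/P = 4.784/6.190 = 0.7729 m
S = (Q·n / (1·A·R^(2/3)))² = (6.29×0.035 / (1×4.784×0.8422))² = 0.002986

0.00299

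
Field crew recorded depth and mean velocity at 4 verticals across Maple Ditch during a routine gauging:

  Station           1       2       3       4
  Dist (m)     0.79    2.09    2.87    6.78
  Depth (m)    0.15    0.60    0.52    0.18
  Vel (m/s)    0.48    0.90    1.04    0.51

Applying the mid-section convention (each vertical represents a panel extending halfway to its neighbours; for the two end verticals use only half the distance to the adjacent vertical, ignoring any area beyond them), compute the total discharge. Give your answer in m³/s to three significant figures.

w_1 = (2.09 − 0.79)/2 = 0.65 m; q_1 = 0.48 × 0.15 × 0.65 = 0.04680 m³/s
w_2 = (2.87 − 0.79)/2 = 1.04 m; q_2 = 0.90 × 0.60 × 1.04 = 0.5616 m³/s
w_3 = (6.78 − 2.09)/2 = 2.345 m; q_3 = 1.04 × 0.52 × 2.345 = 1.268 m³/s
w_4 = (6.78 − 2.87)/2 = 1.955 m; q_4 = 0.51 × 0.18 × 1.955 = 0.1795 m³/s
Q = Σ qᵢ = 2.056 m³/s

2.06 m³/s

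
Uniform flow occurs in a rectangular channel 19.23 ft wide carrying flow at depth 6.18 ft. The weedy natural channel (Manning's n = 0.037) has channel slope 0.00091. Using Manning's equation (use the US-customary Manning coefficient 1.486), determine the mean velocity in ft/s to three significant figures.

2.93 ft/s

A = b·y = 19.23 × 6.18 = 118.8 ft²
P = b + 2y = 19.23 + 2×6.18 = 31.59 ft
R = A/P = 118.8/31.59 = 3.762 ft
Q = (1.486/n)·A·R^(2/3)·S^(1/2) = (1.486/0.037) × 118.8 × 3.762^(2/3) × 0.00091^(1/2) = 348.3 ft³/s
V = Q/A = 348.3/118.8 = 2.931 ft/s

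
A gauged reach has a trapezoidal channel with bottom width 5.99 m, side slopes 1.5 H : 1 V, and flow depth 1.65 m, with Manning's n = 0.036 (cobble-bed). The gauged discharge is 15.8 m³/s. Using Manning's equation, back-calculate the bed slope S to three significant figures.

A = (b + z·y)·y = (5.99 + 1.5×1.65)×1.65 = 13.97 m²
P = b + 2y√(1+z²) = 5.99 + 2×1.65×√(1+1.5²) = 11.94 m
R = A/P = 13.97/11.94 = 1.170 m
S = (Q·n / (1·A·R^(2/3)))² = (15.8×0.036 / (1×13.97×1.110))² = 0.001345

0.00135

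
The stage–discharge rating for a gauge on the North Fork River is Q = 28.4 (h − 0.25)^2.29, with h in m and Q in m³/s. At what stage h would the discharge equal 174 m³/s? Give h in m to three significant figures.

h − h₀ = (Q/C)^(1/b) = (174/28.4)^(1/2.29) = 2.207 m
h = 0.25 + 2.207 = 2.457 m

2.46 m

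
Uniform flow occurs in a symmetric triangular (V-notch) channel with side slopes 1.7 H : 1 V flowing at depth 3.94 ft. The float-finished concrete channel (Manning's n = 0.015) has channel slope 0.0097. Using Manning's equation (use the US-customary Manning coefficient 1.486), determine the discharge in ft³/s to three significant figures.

366 ft³/s

A = z·y² = 1.7×3.94² = 26.39 ft²
P = 2y√(1+z²) = 2×3.94×√(1+1.7²) = 15.54 ft
R = A/P = 26.39/15.54 = 1.698 ft
Q = (1.486/n)·A·R^(2/3)·S^(1/2) = (1.486/0.015) × 26.39 × 1.698^(2/3) × 0.0097^(1/2) = 366.5 ft³/s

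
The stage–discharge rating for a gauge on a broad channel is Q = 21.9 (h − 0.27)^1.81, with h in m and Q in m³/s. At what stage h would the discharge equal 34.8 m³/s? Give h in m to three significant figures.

h − h₀ = (Q/C)^(1/b) = (34.8/21.9)^(1/1.81) = 1.292 m
h = 0.27 + 1.292 = 1.562 m

1.56 m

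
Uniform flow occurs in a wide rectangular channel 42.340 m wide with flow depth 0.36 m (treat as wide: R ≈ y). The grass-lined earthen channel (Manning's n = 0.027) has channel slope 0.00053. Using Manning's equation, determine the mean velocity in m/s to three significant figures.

A = b·y = 42.340 × 0.36 = 15.24 m²
Wide channel: R ≈ y = 0.36 m
Q = (1/n)·A·R^(2/3)·S^(1/2) = (1/0.027) × 15.24 × 0.3600^(2/3) × 0.00053^(1/2) = 6.577 m³/s
V = Q/A = 6.577/15.24 = 0.4315 m/s

0.431 m/s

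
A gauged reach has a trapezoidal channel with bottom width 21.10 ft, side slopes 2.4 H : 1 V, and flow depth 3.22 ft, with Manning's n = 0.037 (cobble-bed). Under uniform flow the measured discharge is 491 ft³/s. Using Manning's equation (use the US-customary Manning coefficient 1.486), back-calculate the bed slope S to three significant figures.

0.00524

A = (b + z·y)·y = (21.10 + 2.4×3.22)×3.22 = 92.83 ft²
P = b + 2y√(1+z²) = 21.10 + 2×3.22×√(1+2.4²) = 37.84 ft
R = A/P = 92.83/37.84 = 2.453 ft
S = (Q·n / (1.486·A·R^(2/3)))² = (491×0.037 / (1.486×92.83×1.819))² = 0.005244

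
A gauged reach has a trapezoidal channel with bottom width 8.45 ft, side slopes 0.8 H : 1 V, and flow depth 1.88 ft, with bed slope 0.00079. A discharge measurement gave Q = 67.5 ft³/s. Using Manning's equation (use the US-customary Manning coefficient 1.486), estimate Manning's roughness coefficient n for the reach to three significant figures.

0.0146

A = (b + z·y)·y = (8.45 + 0.8×1.88)×1.88 = 18.71 ft²
P = b + 2y√(1+z²) = 8.45 + 2×1.88×√(1+0.8²) = 13.27 ft
R = A/P = 18.71/13.27 = 1.411 ft
n = (1.486/Q)·A·R^(2/3)·S^(1/2) = (1.486/67.5) × 18.71 × 1.258 × 0.02811 = 0.01457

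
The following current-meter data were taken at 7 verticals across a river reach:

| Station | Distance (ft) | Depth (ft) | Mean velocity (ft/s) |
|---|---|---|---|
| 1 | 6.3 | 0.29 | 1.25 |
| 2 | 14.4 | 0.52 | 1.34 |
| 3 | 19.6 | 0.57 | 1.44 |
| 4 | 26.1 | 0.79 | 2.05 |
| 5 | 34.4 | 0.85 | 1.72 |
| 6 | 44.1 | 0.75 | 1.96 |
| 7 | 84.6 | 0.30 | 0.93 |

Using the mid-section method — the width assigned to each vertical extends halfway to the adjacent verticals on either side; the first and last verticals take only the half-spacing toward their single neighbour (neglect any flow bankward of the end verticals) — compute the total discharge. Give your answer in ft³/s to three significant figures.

w_1 = (14.4 − 6.3)/2 = 4.05 ft; q_1 = 1.25 × 0.29 × 4.05 = 1.468 ft³/s
w_2 = (19.6 − 6.3)/2 = 6.65 ft; q_2 = 1.34 × 0.52 × 6.65 = 4.634 ft³/s
w_3 = (26.1 − 14.4)/2 = 5.85 ft; q_3 = 1.44 × 0.57 × 5.85 = 4.802 ft³/s
w_4 = (34.4 − 19.6)/2 = 7.4 ft; q_4 = 2.05 × 0.79 × 7.4 = 11.98 ft³/s
w_5 = (44.1 − 26.1)/2 = 9 ft; q_5 = 1.72 × 0.85 × 9 = 13.16 ft³/s
w_6 = (84.6 − 34.4)/2 = 25.1 ft; q_6 = 1.96 × 0.75 × 25.1 = 36.90 ft³/s
w_7 = (84.6 − 44.1)/2 = 20.25 ft; q_7 = 0.93 × 0.30 × 20.25 = 5.650 ft³/s
Q = Σ qᵢ = 78.59 ft³/s

78.6 ft³/s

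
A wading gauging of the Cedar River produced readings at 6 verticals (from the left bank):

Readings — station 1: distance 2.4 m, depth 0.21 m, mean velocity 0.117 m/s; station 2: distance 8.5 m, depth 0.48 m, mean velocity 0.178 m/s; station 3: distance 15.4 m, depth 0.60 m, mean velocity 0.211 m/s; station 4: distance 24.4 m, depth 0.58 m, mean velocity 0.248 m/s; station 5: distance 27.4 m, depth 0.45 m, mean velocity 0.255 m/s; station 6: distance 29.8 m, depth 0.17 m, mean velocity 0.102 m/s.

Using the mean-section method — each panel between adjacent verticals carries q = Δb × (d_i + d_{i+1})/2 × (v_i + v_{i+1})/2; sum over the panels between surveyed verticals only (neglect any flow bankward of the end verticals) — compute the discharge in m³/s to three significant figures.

2.78 m³/s

Panel 1-2: Δb = 6.1 m, d̄ = (0.21+0.48)/2 = 0.345, v̄ = (0.117+0.178)/2 = 0.1475 → q = 6.1×0.345×0.1475 = 0.3104 m³/s
Panel 2-3: Δb = 6.9 m, d̄ = (0.48+0.60)/2 = 0.54, v̄ = (0.178+0.211)/2 = 0.1945 → q = 6.9×0.54×0.1945 = 0.7247 m³/s
Panel 3-4: Δb = 9 m, d̄ = (0.60+0.58)/2 = 0.59, v̄ = (0.211+0.248)/2 = 0.2295 → q = 9×0.59×0.2295 = 1.219 m³/s
Panel 4-5: Δb = 3 m, d̄ = (0.58+0.45)/2 = 0.515, v̄ = (0.248+0.255)/2 = 0.2515 → q = 3×0.515×0.2515 = 0.3886 m³/s
Panel 5-6: Δb = 2.4 m, d̄ = (0.45+0.17)/2 = 0.31, v̄ = (0.255+0.102)/2 = 0.1785 → q = 2.4×0.31×0.1785 = 0.1328 m³/s
Q = Σ q = 2.775 m³/s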